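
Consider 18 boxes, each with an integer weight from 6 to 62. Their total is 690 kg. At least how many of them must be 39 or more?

1

Suppose at most 18 − j of them reach 39; then j values are ≤ 38 and the rest ≤ 62.
The total is then ≤ 38·j + 62·(18 − j) = 1116 − 24j. For this to be ≥ 690 we need j ≤ 17, so at least 18 − 17 = 1 must reach 39.
Exactly 1 works: 1 value at 62 and 17 at 38 total 708; lower one of the high values by 18 (still ≥ 39) to hit 690.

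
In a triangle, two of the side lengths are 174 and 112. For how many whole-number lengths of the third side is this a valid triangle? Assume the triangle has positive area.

223

The triangle inequality gives |174 − 112| < c < 174 + 112, i.e. 62 < c < 286.
So c can be any integer from 63 to 285: 223 values.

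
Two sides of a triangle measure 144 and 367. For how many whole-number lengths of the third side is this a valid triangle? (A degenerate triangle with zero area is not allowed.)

287

The triangle inequality gives |144 − 367| < c < 144 + 367, i.e. 223 < c < 511.
So c can be any integer from 224 to 510: 287 values.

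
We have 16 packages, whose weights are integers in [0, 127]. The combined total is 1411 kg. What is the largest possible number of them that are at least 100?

14

With k values at 100 or above and the rest at least 0, the sum is at least 0 + 100k.
Since the sum is 1411, we need 100k ≤ 1411, i.e. k ≤ 14.
k = 14 is achieved by 14 values at 100 and 2 at 0, total 1400; add 11 to one value (staying below 100) to reach 1411.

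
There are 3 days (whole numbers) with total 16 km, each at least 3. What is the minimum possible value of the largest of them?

The 3 values sum to 16, so their maximum is at least ⌈16/3⌉ = 6.
Equality holds with 1 value of 6 and 2 values of 5.

6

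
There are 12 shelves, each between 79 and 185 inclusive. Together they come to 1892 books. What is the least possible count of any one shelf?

79

To make one shelf as small as possible, make the other 11 as large as possible.
The other 11 can take up 11 × 185 = 2035 ≥ 1892 − 79, so one shelf can sit at its floor of 79.
Achievable: one at 79 and the other 11 totalling 1813, which fits since 11 × 79 ≤ 1813 ≤ 11 × 185.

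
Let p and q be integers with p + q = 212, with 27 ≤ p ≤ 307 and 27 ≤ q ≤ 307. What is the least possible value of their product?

Since p + q is fixed, pushing one of them to its bound minimizes the product.
At the endpoint p = 27, q = 212 − 27 = 185, so pq = 27 × 185 = 4995.

4995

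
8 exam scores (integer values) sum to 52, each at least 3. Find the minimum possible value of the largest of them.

7

The 8 values sum to 52, so their maximum is at least ⌈52/8⌉ = 7.
Taking 4 copies of 6 and 4 copies of 7 gives exactly 52, so 7 is attained.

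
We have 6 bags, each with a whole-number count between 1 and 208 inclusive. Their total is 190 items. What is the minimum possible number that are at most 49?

3

Each value above 49 is at least 50, contributing at least 50 − 1 = 49 above the floor 1.
The sum exceeds the floor total 6 by 184, so at most ⌊184/49⌋ = 3 exceed 49, and at least 3 are ≤ 49.
Exactly 3 works: 3 values at 1 and 3 at 50 total 153; raise one of the low values by 37 (still ≤ 49) to hit 190.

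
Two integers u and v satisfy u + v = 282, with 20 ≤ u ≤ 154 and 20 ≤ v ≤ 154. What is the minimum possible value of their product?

uv = u(282 − u) is concave in u, so over [128, 154] it is minimized at an endpoint.
At the endpoint u = 128, v = 282 − 128 = 154, so uv = 128 × 154 = 19712.

19712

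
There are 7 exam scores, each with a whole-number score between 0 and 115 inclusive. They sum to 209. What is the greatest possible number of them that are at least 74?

2

With k values at 74 or above and the rest at least 0, the sum is at least 0 + 74k.
Since the sum is 209, we need 74k ≤ 209, i.e. k ≤ 2.
k = 2 is achieved by 2 values at 74 and 5 at 0, total 148; add 61 to one value (staying below 74) to reach 209.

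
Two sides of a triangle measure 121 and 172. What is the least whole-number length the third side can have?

52

The third side must exceed |121 − 172| = 51.
The smallest integer above 51 is 52.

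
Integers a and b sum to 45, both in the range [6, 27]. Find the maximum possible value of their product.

With a + b fixed, ab peaks when the two are closest together.
Taking a = 22 and b = 23 (both in [6, 27]) gives ab = 506.

506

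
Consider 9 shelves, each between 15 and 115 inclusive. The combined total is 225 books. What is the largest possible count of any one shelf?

Maximizing one value means minimizing the remaining 8.
The other 8 contribute at least 8 × 15 = 120, leaving at most 225 − 120 = 105.
Since 105 ≤ 115, this is achievable: one at 105 and 8 at 15.

105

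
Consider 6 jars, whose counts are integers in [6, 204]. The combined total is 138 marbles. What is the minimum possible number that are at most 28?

Let j be the number exceeding 28. Then the total is ≥ 29·j + 6·(6 − j) = 36 + 23j.
So 23j ≤ 102 and j ≤ 4; hence at least 6 − 4 = 2 are ≤ 28.
Exactly 2 works: 2 values at 6 and 4 at 29 total 128; raise one of the low values by 10 (still ≤ 28) to hit 138.

2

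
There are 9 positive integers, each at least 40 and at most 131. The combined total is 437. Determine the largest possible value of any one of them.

117

To make one integer as large as possible, make the other 8 as small as possible.
The other 8 contribute at least 8 × 40 = 320, leaving at most 437 − 320 = 117.
Since 117 ≤ 131, this is achievable: one at 117 and 8 at 40.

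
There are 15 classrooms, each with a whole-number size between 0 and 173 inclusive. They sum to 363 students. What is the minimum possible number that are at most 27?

3

Each value above 27 is at least 28, contributing at least 28 − 0 = 28 above the floor 0.
The sum exceeds the floor total 0 by 363, so at most ⌊363/28⌋ = 12 exceed 27, and at least 3 are ≤ 27.
Exactly 3 works: 3 values at 0 and 12 at 28 total 336; raise one of the low values by 27 (still ≤ 27) to hit 363.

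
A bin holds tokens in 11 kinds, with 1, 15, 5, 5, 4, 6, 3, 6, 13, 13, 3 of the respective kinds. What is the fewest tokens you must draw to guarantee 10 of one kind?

61

In the worst case you take as many as possible of each kind without reaching 10: 1 + 9 + 5 + 5 + 4 + 6 + 3 + 6 + 9 + 9 + 3 = 60.
The next one must give 10 of some kind, so 60 + 1 = 61.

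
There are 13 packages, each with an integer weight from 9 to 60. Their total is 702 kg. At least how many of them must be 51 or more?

6

Each value short of 51 is at most 50, costing at least 60 − 50 = 10 against the maximum total of 780.
We can afford to lose at most 780 − 702 = 78, so at most ⌊78/10⌋ = 7 fall short, and at least 6 are ≥ 51.
Exactly 6 works: 6 values at 60 and 7 at 50 total 710; lower one of the high values by 8 (still ≥ 51) to hit 702.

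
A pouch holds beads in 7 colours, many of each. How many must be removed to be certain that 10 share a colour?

64

You could draw 9 of every colour without reaching 10 of any — 63 in all.
One more forces 10 of some colour, so 63 + 1 = 64.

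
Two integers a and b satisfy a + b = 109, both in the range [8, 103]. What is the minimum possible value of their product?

808

ab = a(109 − a) is concave in a, so over [8, 101] it is minimized at an endpoint.
At the endpoint a = 8, b = 109 − 8 = 101, so ab = 8 × 101 = 808.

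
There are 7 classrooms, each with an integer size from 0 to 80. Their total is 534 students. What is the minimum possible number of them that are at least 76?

2

If only k of them are at least 76, the other 7 − k are at most 75, so the total is at most k·80 + (7 − k)·75.
This must reach 534, so k·80 + (7 − k)·75 ≥ 534, giving k ≥ 2.
Exactly 2 works: 2 values at 80 and 5 at 75 total 535; lower one of the high values by 1 (still ≥ 76) to hit 534.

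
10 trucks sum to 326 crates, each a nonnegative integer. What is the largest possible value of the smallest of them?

32

The 10 values sum to 326, so their minimum is at most ⌊326/10⌋ = 32.
Taking 4 copies of 32 and 6 copies of 33 gives exactly 326, so 32 is attained.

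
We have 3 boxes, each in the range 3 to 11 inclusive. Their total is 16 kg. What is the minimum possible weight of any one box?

Minimizing one value means maximizing the remaining 2.
The other 2 can take up 2 × 11 = 22 ≥ 16 − 3, so one box can sit at its floor of 3.
Achievable: one at 3 and the other 2 totalling 13, which fits since 2 × 3 ≤ 13 ≤ 2 × 11.

3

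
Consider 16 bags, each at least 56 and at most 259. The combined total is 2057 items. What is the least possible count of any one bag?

To make one bag as small as possible, make the other 15 as large as possible.
The other 15 can take up 15 × 259 = 3885 ≥ 2057 − 56, so one bag can sit at its floor of 56.
Achievable: one at 56 and the other 15 totalling 2001, which fits since 15 × 56 ≤ 2001 ≤ 15 × 259.

56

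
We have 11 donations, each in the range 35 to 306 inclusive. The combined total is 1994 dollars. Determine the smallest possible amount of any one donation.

Minimizing one value means maximizing the remaining 10.
The other 10 can take up 10 × 306 = 3060 ≥ 1994 − 35, so one donation can sit at its floor of 35.
Achievable: one at 35 and the other 10 totalling 1959, which fits since 10 × 35 ≤ 1959 ≤ 10 × 306.

35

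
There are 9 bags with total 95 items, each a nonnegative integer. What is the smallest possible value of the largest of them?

The 9 values sum to 95, so their maximum is at least ⌈95/9⌉ = 11.
Achievable: 5 of them at 11 and 4 at 10 total 95.

11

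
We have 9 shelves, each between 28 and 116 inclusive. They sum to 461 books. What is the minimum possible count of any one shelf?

Minimizing one value means maximizing the remaining 8.
The other 8 can take up 8 × 116 = 928 ≥ 461 − 28, so one shelf can sit at its floor of 28.
Achievable: one at 28 and the other 8 totalling 433, which fits since 8 × 28 ≤ 433 ≤ 8 × 116.

28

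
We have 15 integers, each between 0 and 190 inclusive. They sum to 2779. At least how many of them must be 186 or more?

Suppose at most 15 − j of them reach 186; then j values are ≤ 185 and the rest ≤ 190.
The total is then ≤ 185·j + 190·(15 − j) = 2850 − 5j. For this to be ≥ 2779 we need j ≤ 14, so at least 15 − 14 = 1 must reach 186.
Exactly 1 works: 1 value at 190 and 14 at 185 total 2780; lower one of the high values by 1 (still ≥ 186) to hit 2779.

1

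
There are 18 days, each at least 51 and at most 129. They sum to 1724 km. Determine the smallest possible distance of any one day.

51

Minimizing one value means maximizing the remaining 17.
The other 17 can take up 17 × 129 = 2193 ≥ 1724 − 51, so one day can sit at its floor of 51.
Achievable: one at 51 and the other 17 totalling 1673, which fits since 17 × 51 ≤ 1673 ≤ 17 × 129.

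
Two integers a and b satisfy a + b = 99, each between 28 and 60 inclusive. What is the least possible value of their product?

ab = a(99 − a) is concave in a, so over [39, 60] it is minimized at an endpoint.
The extreme feasible split is a = 39, b = 60, giving ab = 2340.

2340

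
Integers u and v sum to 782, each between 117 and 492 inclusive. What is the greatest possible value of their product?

152881

For a fixed sum, the product uv is largest when u and v are as close as possible.
Taking u = 391 and v = 391 (both in [117, 492]) gives uv = 152881.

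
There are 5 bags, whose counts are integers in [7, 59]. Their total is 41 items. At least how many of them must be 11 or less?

Each value above 11 is at least 12, contributing at least 12 − 7 = 5 above the floor 7.
The sum exceeds the floor total 35 by 6, so at most ⌊6/5⌋ = 1 exceed 11, and at least 4 are ≤ 11.
Exactly 4 works: 4 values at 7 and 1 at 12 total 40; raise one of the low values by 1 (still ≤ 11) to hit 41.

4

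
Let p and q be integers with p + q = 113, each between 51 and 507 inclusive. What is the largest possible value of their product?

3192

With p + q fixed, pq peaks when the two are closest together.
Taking p = 56 and q = 57 (both in [51, 507]) gives pq = 3192.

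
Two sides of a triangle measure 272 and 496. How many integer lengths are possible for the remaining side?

543

The triangle inequality gives |272 − 496| < c < 272 + 496, i.e. 224 < c < 768.
So c can be any integer from 225 to 767: 543 values.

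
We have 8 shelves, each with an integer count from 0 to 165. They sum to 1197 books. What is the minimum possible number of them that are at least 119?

If only k of them are at least 119, the other 8 − k are at most 118, so the total is at most k·165 + (8 − k)·118.
This must reach 1197, so k·165 + (8 − k)·118 ≥ 1197, giving k ≥ 6.
Exactly 6 works: 6 values at 165 and 2 at 118 total 1226; lower one of the high values by 29 (still ≥ 119) to hit 1197.

6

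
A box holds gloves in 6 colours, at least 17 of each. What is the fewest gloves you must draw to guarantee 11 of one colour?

In the worst case you draw 10 of each of the 6 colours: 6 × 10 = 60.
One more forces 11 of some colour, so 60 + 1 = 61.

61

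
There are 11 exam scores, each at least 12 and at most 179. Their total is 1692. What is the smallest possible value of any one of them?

12

Minimizing one value means maximizing the remaining 10.
The other 10 can take up 10 × 179 = 1790 ≥ 1692 − 12, so one score can sit at its floor of 12.
Achievable: one at 12 and the other 10 totalling 1680, which fits since 10 × 12 ≤ 1680 ≤ 10 × 179.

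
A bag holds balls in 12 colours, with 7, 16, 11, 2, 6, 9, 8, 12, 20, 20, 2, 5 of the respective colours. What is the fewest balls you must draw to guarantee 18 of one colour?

113

In the worst case you take as many as possible of each colour without reaching 18: 7 + 16 + 11 + 2 + 6 + 9 + 8 + 12 + 17 + 17 + 2 + 5 = 112.
The next one must give 18 of some colour, so 112 + 1 = 113.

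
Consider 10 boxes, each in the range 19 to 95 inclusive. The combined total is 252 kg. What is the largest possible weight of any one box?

81

To make one box as large as possible, make the other 9 as small as possible.
The other 9 contribute at least 9 × 19 = 171, leaving at most 252 − 171 = 81.
Since 81 ≤ 95, this is achievable: one at 81 and 9 at 19.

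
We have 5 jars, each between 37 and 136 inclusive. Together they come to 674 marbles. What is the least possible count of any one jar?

130

Minimizing one value means maximizing the remaining 4.
The other 4 contribute at most 4 × 136 = 544, leaving at least 674 − 544 = 130.
Since 130 ≥ 37, this is achievable: one at 130 and 4 at 136.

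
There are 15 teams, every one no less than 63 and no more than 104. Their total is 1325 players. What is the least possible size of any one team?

63

Minimizing one value means maximizing the remaining 14.
The other 14 can take up 14 × 104 = 1456 ≥ 1325 − 63, so one team can sit at its floor of 63.
Achievable: one at 63 and the other 14 totalling 1262, which fits since 14 × 63 ≤ 1262 ≤ 14 × 104.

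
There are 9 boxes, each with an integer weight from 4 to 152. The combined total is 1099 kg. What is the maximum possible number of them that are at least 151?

With k values at 151 or above and the rest at least 4, the sum is at least 36 + 147k.
Since the sum is 1099, we need 147k ≤ 1063, i.e. k ≤ 7.
k = 7 is achieved by 7 values at 151 and 2 at 4, total 1065; add 34 to one value (staying below 151) to reach 1099.

7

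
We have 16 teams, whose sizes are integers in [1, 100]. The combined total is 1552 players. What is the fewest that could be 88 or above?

13

Suppose at most 16 − j of them reach 88; then j values are ≤ 87 and the rest ≤ 100.
The total is then ≤ 87·j + 100·(16 − j) = 1600 − 13j. For this to be ≥ 1552 we need j ≤ 3, so at least 16 − 3 = 13 must reach 88.
Exactly 13 works: 13 values at 100 and 3 at 87 total 1561; lower one of the high values by 9 (still ≥ 88) to hit 1552.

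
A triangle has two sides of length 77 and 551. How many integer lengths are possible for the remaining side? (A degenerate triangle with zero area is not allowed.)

The triangle inequality gives |77 − 551| < c < 77 + 551, i.e. 474 < c < 628.
So c can be any integer from 475 to 627: 153 values.

153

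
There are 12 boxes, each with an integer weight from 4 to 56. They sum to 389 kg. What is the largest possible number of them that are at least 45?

8

If k of the values are ≥ 45, the total is ≥ 45k + 4(12 − k).
Setting 45k + 4(12 − k) ≤ 389 gives 41k ≤ 341, so k ≤ 8.
k = 8 is achieved by 8 values at 45 and 4 at 4, total 376; add 13 to one value (staying below 45) to reach 389.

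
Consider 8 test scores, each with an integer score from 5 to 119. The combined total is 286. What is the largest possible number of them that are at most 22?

6

Suppose k of them are at most 22. Those contribute at most 22 each and the rest at most 119 each.
So the total is at most 22k + 119(8 − k) = 952 − 97k. This must still be ≥ 286, so k ≤ 6.
k = 6 is achieved by 6 values at 22 and 2 at 119, total 370; lower one of the 119's by 84 (still > 22) to reach 286.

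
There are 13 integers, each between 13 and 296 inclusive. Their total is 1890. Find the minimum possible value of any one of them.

To make one integer as small as possible, make the other 12 as large as possible.
The other 12 can take up 12 × 296 = 3552 ≥ 1890 − 13, so one integer can sit at its floor of 13.
Achievable: one at 13 and the other 12 totalling 1877, which fits since 12 × 13 ≤ 1877 ≤ 12 × 296.

13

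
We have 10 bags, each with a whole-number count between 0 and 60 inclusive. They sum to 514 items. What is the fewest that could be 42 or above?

If only k of them are at least 42, the other 10 − k are at most 41, so the total is at most k·60 + (10 − k)·41.
This must reach 514, so k·60 + (10 − k)·41 ≥ 514, giving k ≥ 6.
Exactly 6 works: 6 values at 60 and 4 at 41 total 524; lower one of the high values by 10 (still ≥ 42) to hit 514.

6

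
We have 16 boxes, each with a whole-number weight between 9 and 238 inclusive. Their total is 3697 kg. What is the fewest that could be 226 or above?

Each value short of 226 is at most 225, costing at least 238 − 225 = 13 against the maximum total of 3808.
We can afford to lose at most 3808 − 3697 = 111, so at most ⌊111/13⌋ = 8 fall short, and at least 8 are ≥ 226.
Exactly 8 works: 8 values at 238 and 8 at 225 total 3704; lower one of the high values by 7 (still ≥ 226) to hit 3697.

8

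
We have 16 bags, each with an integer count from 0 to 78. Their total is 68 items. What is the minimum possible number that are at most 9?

10

Each value above 9 is at least 10, contributing at least 10 − 0 = 10 above the floor 0.
The sum exceeds the floor total 0 by 68, so at most ⌊68/10⌋ = 6 exceed 9, and at least 10 are ≤ 9.
Exactly 10 works: 10 values at 0 and 6 at 10 total 60; raise one of the low values by 8 (still ≤ 9) to hit 68.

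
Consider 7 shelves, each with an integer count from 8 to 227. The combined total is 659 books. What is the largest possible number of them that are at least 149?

4

With k values at 149 or above and the rest at least 8, the sum is at least 56 + 141k.
Since the sum is 659, we need 141k ≤ 603, i.e. k ≤ 4.
k = 4 is achieved by 4 values at 149 and 3 at 8, total 620; add 39 to one value (staying below 149) to reach 659.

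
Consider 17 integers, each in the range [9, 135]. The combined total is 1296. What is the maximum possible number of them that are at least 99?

12

Suppose k of them are at least 99. Those contribute at least 99 each and the other 17 − k at least 9 each.
So the total is at least 99k + 9(17 − k) = 153 + 90k. This must be ≤ 1296, giving k ≤ 12.
k = 12 is achieved by 12 values at 99 and 5 at 9, total 1233; add 63 to one value (staying below 99) to reach 1296.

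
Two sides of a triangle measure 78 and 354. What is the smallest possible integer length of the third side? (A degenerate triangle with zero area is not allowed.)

The third side must exceed |78 − 354| = 276.
The smallest integer above 276 is 277.

277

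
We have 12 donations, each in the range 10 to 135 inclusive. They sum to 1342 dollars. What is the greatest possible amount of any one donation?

To make one donation as large as possible, make the other 11 as small as possible.
The other 11 contribute at least 11 × 10 = 110, leaving at most 1342 − 110 = 1232.
But each donation is capped at 135, so the maximum is 135.
Achievable: one at 135 and the other 11 totalling 1207, which fits since 11 × 10 ≤ 1207 ≤ 11 × 135.

135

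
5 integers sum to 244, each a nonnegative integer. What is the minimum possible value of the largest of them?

49

If every one of the 5 were at most 48, the total would be at most 5 × 48 = 240 < 244.
Achievable: 4 of them at 49 and 1 at 48 total 244.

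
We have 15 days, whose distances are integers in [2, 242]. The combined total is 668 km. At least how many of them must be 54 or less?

3

Each value above 54 is at least 55, contributing at least 55 − 2 = 53 above the floor 2.
The sum exceeds the floor total 30 by 638, so at most ⌊638/53⌋ = 12 exceed 54, and at least 3 are ≤ 54.
Exactly 3 works: 3 values at 2 and 12 at 55 total 666; raise one of the low values by 2 (still ≤ 54) to hit 668.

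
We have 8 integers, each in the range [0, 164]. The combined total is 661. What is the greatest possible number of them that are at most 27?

4

Each value at 27 or below falls at least 164 − 27 = 137 short of the ceiling 164.
The ceiling total is 8 × 164 = 1312, and we need 661, so at most ⌊(1312 − 661)/137⌋ = 4 can be that low.
k = 4 is achieved by 4 values at 27 and 4 at 164, total 764; lower one of the 164's by 103 (still > 27) to reach 661.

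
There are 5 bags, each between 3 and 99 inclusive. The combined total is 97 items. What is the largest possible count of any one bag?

85

To make one bag as large as possible, make the other 4 as small as possible.
The other 4 contribute at least 4 × 3 = 12, leaving at most 97 − 12 = 85.
Since 85 ≤ 99, this is achievable: one at 85 and 4 at 3.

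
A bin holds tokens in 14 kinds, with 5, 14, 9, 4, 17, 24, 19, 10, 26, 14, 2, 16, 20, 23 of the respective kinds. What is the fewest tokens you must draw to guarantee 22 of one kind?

194

In the worst case you take as many as possible of each kind without reaching 22: 5 + 14 + 9 + 4 + 17 + 21 + 19 + 10 + 21 + 14 + 2 + 16 + 20 + 21 = 193.
The next one must give 22 of some kind, so 193 + 1 = 194.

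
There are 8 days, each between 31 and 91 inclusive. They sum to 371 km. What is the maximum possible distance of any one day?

91

To make one day as large as possible, make the other 7 as small as possible.
The other 7 contribute at least 7 × 31 = 217, leaving at most 371 − 217 = 154.
But each day is capped at 91, so the maximum is 91.
Achievable: one at 91 and the other 7 totalling 280, which fits since 7 × 31 ≤ 280 ≤ 7 × 91.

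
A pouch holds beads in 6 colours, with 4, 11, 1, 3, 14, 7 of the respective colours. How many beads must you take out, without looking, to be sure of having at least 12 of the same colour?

In the worst case you take as many as possible of each colour without reaching 12: 4 + 11 + 1 + 3 + 11 + 7 = 37.
The next one must give 12 of some colour, so 37 + 1 = 38.

38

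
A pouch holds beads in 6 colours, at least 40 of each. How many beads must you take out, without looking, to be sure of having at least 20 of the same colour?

115

You could draw 19 of every colour without reaching 20 of any — 114 in all.
One more forces 20 of some colour, so 114 + 1 = 115.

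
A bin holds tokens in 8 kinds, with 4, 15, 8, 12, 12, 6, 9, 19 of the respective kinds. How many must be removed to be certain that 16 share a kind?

In the worst case you take as many as possible of each kind without reaching 16: 4 + 15 + 8 + 12 + 12 + 6 + 9 + 15 = 81.
The next one must give 16 of some kind, so 81 + 1 = 82.

82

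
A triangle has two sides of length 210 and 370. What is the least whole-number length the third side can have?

The third side must exceed |210 − 370| = 160.
The smallest integer above 160 is 161.

161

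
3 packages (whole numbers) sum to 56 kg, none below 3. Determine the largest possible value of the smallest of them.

The average is 56/3 < 19, so some value is ≤ 18.
Taking 1 copy of 18 and 2 copies of 19 gives exactly 56, so 18 is attained.

18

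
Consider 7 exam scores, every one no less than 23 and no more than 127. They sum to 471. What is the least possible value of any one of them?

23

Minimizing one value means maximizing the remaining 6.
The other 6 can take up 6 × 127 = 762 ≥ 471 − 23, so one score can sit at its floor of 23.
Achievable: one at 23 and the other 6 totalling 448, which fits since 6 × 23 ≤ 448 ≤ 6 × 127.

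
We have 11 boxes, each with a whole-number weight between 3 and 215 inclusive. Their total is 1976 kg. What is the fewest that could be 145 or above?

6

If only k of them are at least 145, the other 11 − k are at most 144, so the total is at most k·215 + (11 − k)·144.
This must reach 1976, so k·215 + (11 − k)·144 ≥ 1976, giving k ≥ 6.
Exactly 6 works: 6 values at 215 and 5 at 144 total 2010; lower one of the high values by 34 (still ≥ 145) to hit 1976.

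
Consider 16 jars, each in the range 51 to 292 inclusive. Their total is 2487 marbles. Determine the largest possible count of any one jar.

292

Maximizing one value means minimizing the remaining 15.
The other 15 contribute at least 15 × 51 = 765, leaving at most 2487 − 765 = 1722.
But each jar is capped at 292, so the maximum is 292.
Achievable: one at 292 and the other 15 totalling 2195, which fits since 15 × 51 ≤ 2195 ≤ 15 × 292.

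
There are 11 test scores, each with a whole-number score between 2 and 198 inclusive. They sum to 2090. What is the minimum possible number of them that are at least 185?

Suppose at most 11 − j of them reach 185; then j values are ≤ 184 and the rest ≤ 198.
The total is then ≤ 184·j + 198·(11 − j) = 2178 − 14j. For this to be ≥ 2090 we need j ≤ 6, so at least 11 − 6 = 5 must reach 185.
Exactly 5 works: 5 values at 198 and 6 at 184 total 2094; lower one of the high values by 4 (still ≥ 185) to hit 2090.

5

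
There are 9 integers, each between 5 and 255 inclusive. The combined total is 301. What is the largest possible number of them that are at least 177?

With k values at 177 or above and the rest at least 5, the sum is at least 45 + 172k.
Since the sum is 301, we need 172k ≤ 256, i.e. k ≤ 1.
k = 1 is achieved by 1 value at 177 and 8 at 5, total 217; add 84 to one value (staying below 177) to reach 301.

1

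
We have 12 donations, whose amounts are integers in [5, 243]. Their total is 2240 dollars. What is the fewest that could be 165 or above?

4

Suppose at most 12 − j of them reach 165; then j values are ≤ 164 and the rest ≤ 243.
The total is then ≤ 164·j + 243·(12 − j) = 2916 − 79j. For this to be ≥ 2240 we need j ≤ 8, so at least 12 − 8 = 4 must reach 165.
Exactly 4 works: 4 values at 243 and 8 at 164 total 2284; lower one of the high values by 44 (still ≥ 165) to hit 2240.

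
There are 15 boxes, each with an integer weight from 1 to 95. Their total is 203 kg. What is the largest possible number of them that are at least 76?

With k values at 76 or above and the rest at least 1, the sum is at least 15 + 75k.
Since the sum is 203, we need 75k ≤ 188, i.e. k ≤ 2.
k = 2 is achieved by 2 values at 76 and 13 at 1, total 165; add 38 to one value (staying below 76) to reach 203.

2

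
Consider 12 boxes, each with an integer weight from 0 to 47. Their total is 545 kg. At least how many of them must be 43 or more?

Each value short of 43 is at most 42, costing at least 47 − 42 = 5 against the maximum total of 564.
We can afford to lose at most 564 − 545 = 19, so at most ⌊19/5⌋ = 3 fall short, and at least 9 are ≥ 43.
Exactly 9 works: 9 values at 47 and 3 at 42 total 549; lower one of the high values by 4 (still ≥ 43) to hit 545.

9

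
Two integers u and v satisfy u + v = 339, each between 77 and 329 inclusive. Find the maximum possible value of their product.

28730

uv = u(339 − u) is maximized when u is as near 339/2 as the bounds allow.
Taking u = 169 and v = 170 (both in [77, 329]) gives uv = 28730.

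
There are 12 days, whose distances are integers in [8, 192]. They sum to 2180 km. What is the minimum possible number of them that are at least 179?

4

Each value short of 179 is at most 178, costing at least 192 − 178 = 14 against the maximum total of 2304.
We can afford to lose at most 2304 − 2180 = 124, so at most ⌊124/14⌋ = 8 fall short, and at least 4 are ≥ 179.
Exactly 4 works: 4 values at 192 and 8 at 178 total 2192; lower one of the high values by 12 (still ≥ 179) to hit 2180.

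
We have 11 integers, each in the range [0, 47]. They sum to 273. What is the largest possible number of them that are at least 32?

With k values at 32 or above and the rest at least 0, the sum is at least 0 + 32k.
Since the sum is 273, we need 32k ≤ 273, i.e. k ≤ 8.
k = 8 is achieved by 8 values at 32 and 3 at 0, total 256; add 17 to one value (staying below 32) to reach 273.

8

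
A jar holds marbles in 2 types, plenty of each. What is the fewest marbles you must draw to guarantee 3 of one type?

You could draw 2 of every type without reaching 3 of any — 4 in all.
One more forces 3 of some type, so 4 + 1 = 5.

5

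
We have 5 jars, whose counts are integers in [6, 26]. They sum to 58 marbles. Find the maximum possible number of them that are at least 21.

Suppose k of them are at least 21. Those contribute at least 21 each and the other 5 − k at least 6 each.
So the total is at least 21k + 6(5 − k) = 30 + 15k. This must be ≤ 58, giving k ≤ 1.
k = 1 is achieved by 1 value at 21 and 4 at 6, total 45; add 13 to one value (staying below 21) to reach 58.

1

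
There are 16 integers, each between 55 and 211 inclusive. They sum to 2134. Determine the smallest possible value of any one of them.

Minimizing one value means maximizing the remaining 15.
The other 15 can take up 15 × 211 = 3165 ≥ 2134 − 55, so one integer can sit at its floor of 55.
Achievable: one at 55 and the other 15 totalling 2079, which fits since 15 × 55 ≤ 2079 ≤ 15 × 211.

55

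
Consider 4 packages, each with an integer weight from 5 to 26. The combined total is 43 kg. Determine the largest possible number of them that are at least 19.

1

If k of the values are ≥ 19, the total is ≥ 19k + 5(4 − k).
Setting 19k + 5(4 − k) ≤ 43 gives 14k ≤ 23, so k ≤ 1.
k = 1 is achieved by 1 value at 19 and 3 at 5, total 34; add 9 to one value (staying below 19) to reach 43.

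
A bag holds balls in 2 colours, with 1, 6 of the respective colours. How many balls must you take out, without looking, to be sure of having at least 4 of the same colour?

In the worst case you take as many as possible of each colour without reaching 4: 1 + 3 = 4.
The next one must give 4 of some colour, so 4 + 1 = 5.

5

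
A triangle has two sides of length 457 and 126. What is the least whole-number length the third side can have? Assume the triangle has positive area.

332

The third side must exceed |457 − 126| = 331.
The smallest integer above 331 is 332.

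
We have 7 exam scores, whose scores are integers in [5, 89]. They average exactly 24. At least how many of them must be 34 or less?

The total is 7 × 24 = 168.
Let j be the number exceeding 34. Then the total is ≥ 35·j + 5·(7 − j) = 35 + 30j.
So 30j ≤ 133 and j ≤ 4; hence at least 7 − 4 = 3 are ≤ 34.
Exactly 3 works: 3 values at 5 and 4 at 35 total 155; raise one of the low values by 13 (still ≤ 34) to hit 168.

3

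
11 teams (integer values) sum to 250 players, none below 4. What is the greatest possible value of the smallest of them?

22

The average is 250/11 < 23, so some value is ≤ 22.
Equality holds with 3 values of 22 and 8 values of 23.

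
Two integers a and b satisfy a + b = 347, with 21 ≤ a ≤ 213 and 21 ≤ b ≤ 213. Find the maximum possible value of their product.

30102

ab = a(347 − a) is maximized when a is as near 347/2 as the bounds allow.
Taking a = 173 and b = 174 (both in [21, 213]) gives ab = 30102.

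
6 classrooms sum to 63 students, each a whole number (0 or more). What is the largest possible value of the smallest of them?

If every one of the 6 were at least 11, the total would be at least 6 × 11 = 66 > 63.
Achievable: 3 of them at 10 and 3 at 11 total 63.

10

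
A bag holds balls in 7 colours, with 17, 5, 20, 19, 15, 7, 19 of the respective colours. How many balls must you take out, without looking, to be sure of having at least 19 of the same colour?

99

In the worst case you take as many as possible of each colour without reaching 19: 17 + 5 + 18 + 18 + 15 + 7 + 18 = 98.
The next one must give 19 of some colour, so 98 + 1 = 99.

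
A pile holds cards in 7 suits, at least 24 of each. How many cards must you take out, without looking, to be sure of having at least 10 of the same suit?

64

In the worst case you draw 9 of each of the 7 suits: 7 × 9 = 63.
One more forces 10 of some suit, so 63 + 1 = 64.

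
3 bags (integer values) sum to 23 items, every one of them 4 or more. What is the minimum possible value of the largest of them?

8

Some value must be at least ⌈23/3⌉ = 8, since 3 × 7 = 21 < 23.
Achievable: 2 of them at 8 and 1 at 7 total 23.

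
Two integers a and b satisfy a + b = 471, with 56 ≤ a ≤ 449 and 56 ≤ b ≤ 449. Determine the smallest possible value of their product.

ab = a(471 − a) is concave in a, so over [56, 415] it is minimized at an endpoint.
The extreme feasible split is a = 56, b = 415, giving ab = 23240.

23240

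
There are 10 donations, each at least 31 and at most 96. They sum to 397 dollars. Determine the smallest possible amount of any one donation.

Minimizing one value means maximizing the remaining 9.
The other 9 can take up 9 × 96 = 864 ≥ 397 − 31, so one donation can sit at its floor of 31.
Achievable: one at 31 and the other 9 totalling 366, which fits since 9 × 31 ≤ 366 ≤ 9 × 96.

31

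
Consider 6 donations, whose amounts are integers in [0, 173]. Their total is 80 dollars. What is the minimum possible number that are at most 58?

If only k of them are at most 58, the other 6 − k are at least 59, so the total is at least (6 − k)·59 + k·0.
This is ≤ 80, so (6 − k)·59 + 0k ≤ 80, which gives k ≥ 5.
Exactly 5 works: 5 values at 0 and 1 at 59 total 59; raise one of the low values by 21 (still ≤ 58) to hit 80.

5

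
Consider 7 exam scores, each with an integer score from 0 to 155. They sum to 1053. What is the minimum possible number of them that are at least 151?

1

If only k of them are at least 151, the other 7 − k are at most 150, so the total is at most k·155 + (7 − k)·150.
This must reach 1053, so k·155 + (7 − k)·150 ≥ 1053, giving k ≥ 1.
Exactly 1 works: 1 value at 155 and 6 at 150 total 1055; lower one of the high values by 2 (still ≥ 151) to hit 1053.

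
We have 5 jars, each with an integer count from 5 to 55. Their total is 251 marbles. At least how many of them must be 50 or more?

Each value short of 50 is at most 49, costing at least 55 − 49 = 6 against the maximum total of 275.
We can afford to lose at most 275 − 251 = 24, so at most ⌊24/6⌋ = 4 fall short, and at least 1 are ≥ 50.
Exactly 1 works: 1 value at 55 and 4 at 49 total 251.

1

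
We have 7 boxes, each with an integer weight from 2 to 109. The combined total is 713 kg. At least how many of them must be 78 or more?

If only k of them are at least 78, the other 7 − k are at most 77, so the total is at most k·109 + (7 − k)·77.
This must reach 713, so k·109 + (7 − k)·77 ≥ 713, giving k ≥ 6.
Exactly 6 works: 6 values at 109 and 1 at 77 total 731; lower one of the high values by 18 (still ≥ 78) to hit 713.

6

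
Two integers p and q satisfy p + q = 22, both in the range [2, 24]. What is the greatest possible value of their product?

pq = p(22 − p) is maximized when p is as near 22/2 as the bounds allow.
Taking p = 11 and q = 11 (both in [2, 24]) gives pq = 121.

121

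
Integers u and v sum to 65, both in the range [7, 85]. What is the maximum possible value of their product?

For a fixed sum, the product uv is largest when u and v are as close as possible.
Taking u = 32 and v = 33 (both in [7, 85]) gives uv = 1056.

1056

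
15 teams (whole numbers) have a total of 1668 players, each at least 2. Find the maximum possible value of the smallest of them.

111

The 15 values sum to 1668, so their minimum is at most ⌊1668/15⌋ = 111.
Equality holds with 12 values of 111 and 3 values of 112.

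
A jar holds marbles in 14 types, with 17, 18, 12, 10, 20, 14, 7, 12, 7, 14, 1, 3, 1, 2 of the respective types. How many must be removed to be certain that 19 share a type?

In the worst case you take as many as possible of each type without reaching 19: 17 + 18 + 12 + 10 + 18 + 14 + 7 + 12 + 7 + 14 + 1 + 3 + 1 + 2 = 136.
The next one must give 19 of some type, so 136 + 1 = 137.

137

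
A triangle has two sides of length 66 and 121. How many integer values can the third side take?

131

The triangle inequality gives |66 − 121| < c < 66 + 121, i.e. 55 < c < 187.
So c can be any integer from 56 to 186: 131 values.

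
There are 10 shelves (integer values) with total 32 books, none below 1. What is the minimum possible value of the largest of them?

The average is 32/10 > 3, so not all 10 can be 3 or less; the largest is ≥ 4.
Taking 8 copies of 3 and 2 copies of 4 gives exactly 32, so 4 is attained.

4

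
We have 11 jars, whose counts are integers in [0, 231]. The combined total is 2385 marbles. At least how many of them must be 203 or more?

Each value short of 203 is at most 202, costing at least 231 − 202 = 29 against the maximum total of 2541.
We can afford to lose at most 2541 − 2385 = 156, so at most ⌊156/29⌋ = 5 fall short, and at least 6 are ≥ 203.
Exactly 6 works: 6 values at 231 and 5 at 202 total 2396; lower one of the high values by 11 (still ≥ 203) to hit 2385.

6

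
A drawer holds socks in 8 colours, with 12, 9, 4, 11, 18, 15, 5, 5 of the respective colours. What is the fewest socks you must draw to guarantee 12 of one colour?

68

In the worst case you take as many as possible of each colour without reaching 12: 11 + 9 + 4 + 11 + 11 + 11 + 5 + 5 = 67.
The next one must give 12 of some colour, so 67 + 1 = 68.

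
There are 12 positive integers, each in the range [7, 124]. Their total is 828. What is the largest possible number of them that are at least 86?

9

If k of the values are ≥ 86, the total is ≥ 86k + 7(12 − k).
Setting 86k + 7(12 − k) ≤ 828 gives 79k ≤ 744, so k ≤ 9.
k = 9 is achieved by 9 values at 86 and 3 at 7, total 795; add 33 to one value (staying below 86) to reach 828.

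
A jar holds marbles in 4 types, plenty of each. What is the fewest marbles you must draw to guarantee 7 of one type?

In the worst case you draw 6 of each of the 4 types: 4 × 6 = 24.
One more forces 7 of some type, so 24 + 1 = 25.

25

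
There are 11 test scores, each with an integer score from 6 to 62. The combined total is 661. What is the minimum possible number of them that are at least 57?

Suppose at most 11 − j of them reach 57; then j values are ≤ 56 and the rest ≤ 62.
The total is then ≤ 56·j + 62·(11 − j) = 682 − 6j. For this to be ≥ 661 we need j ≤ 3, so at least 11 − 3 = 8 must reach 57.
Exactly 8 works: 8 values at 62 and 3 at 56 total 664; lower one of the high values by 3 (still ≥ 57) to hit 661.

8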